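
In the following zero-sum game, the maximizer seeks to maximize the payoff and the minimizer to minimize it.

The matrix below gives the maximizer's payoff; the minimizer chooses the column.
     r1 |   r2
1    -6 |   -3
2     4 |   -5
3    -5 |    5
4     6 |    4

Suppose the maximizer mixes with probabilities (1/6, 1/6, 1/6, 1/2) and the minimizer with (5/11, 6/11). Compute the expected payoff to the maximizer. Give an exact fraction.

109/66

Against (5/11, 6/11), each row's expected payoff is 1: -48/11; 2: -10/11; 3: 5/11; 4: 54/11.
Taking the (1/6, 1/6, 1/6, 1/2)-weighted average: (1/6)·(-48/11) + (1/6)·(-10/11) + (1/6)·(5/11) + (1/2)·(54/11) = 109/66.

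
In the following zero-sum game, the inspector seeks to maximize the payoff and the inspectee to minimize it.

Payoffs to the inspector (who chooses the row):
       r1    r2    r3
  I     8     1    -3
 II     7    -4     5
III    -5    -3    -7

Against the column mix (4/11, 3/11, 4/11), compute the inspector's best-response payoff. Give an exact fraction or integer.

I: (8)·(4/11) + (1)·(3/11) + (-3)·(4/11) = 23/11.
II: (7)·(4/11) + (-4)·(3/11) + (5)·(4/11) = 36/11.
III: (-5)·(4/11) + (-3)·(3/11) + (-7)·(4/11) = -57/11.
The best pure response is II with expected payoff 36/11.

36/11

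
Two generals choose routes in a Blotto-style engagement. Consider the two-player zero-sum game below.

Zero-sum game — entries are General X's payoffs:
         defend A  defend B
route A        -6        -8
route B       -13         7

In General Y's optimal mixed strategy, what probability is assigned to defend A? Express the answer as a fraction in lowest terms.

15/22

Row minima are -8 and -13, so General X's maximin is -8; column maxima are -6 and 7, so General Y's minimax is -6. These differ, so the equilibrium is in mixed strategies.
Let General Y play defend A with probability q. General X is indifferent when −6q − 8(1−q) = −13q + 7(1−q), giving q = 15/22.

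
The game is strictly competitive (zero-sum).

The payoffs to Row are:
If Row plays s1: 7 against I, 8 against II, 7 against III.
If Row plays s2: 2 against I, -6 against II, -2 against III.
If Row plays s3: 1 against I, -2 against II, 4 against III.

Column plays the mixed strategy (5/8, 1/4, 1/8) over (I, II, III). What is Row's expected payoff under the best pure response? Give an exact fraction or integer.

s1: (7)·(5/8) + (8)·(1/4) + (7)·(1/8) = 29/4.
s2: (2)·(5/8) + (-6)·(1/4) + (-2)·(1/8) = -1/2.
s3: (1)·(5/8) + (-2)·(1/4) + (4)·(1/8) = 5/8.
The best pure response is s1 with expected payoff 29/4.

29/4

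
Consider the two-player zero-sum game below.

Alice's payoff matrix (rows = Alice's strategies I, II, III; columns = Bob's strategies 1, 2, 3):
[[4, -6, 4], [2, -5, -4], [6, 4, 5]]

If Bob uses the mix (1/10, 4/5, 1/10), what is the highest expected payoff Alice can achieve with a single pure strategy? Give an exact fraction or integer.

43/10

I: (4)·(1/10) + (-6)·(4/5) + (4)·(1/10) = -4.
II: (2)·(1/10) + (-5)·(4/5) + (-4)·(1/10) = -21/5.
III: (6)·(1/10) + (4)·(4/5) + (5)·(1/10) = 43/10.
The best pure response is III with expected payoff 43/10.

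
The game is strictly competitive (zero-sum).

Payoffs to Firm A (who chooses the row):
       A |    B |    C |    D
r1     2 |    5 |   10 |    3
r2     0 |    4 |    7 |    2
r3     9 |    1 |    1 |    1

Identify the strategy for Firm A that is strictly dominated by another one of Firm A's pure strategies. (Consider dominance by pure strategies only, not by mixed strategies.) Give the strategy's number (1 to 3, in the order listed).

2

Compare r2 with r1: 2 > 0, 5 > 4, 10 > 7, 3 > 2.
So r1 strictly dominates r2 for Firm A; r2 is strictly dominated.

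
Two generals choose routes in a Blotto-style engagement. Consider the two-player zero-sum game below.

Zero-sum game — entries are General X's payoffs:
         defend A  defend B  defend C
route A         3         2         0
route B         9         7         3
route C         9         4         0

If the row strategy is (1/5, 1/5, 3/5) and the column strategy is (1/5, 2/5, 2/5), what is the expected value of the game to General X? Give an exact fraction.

Against (1/5, 2/5, 2/5), each row's expected payoff is route A: 7/5; route B: 29/5; route C: 17/5.
Taking the (1/5, 1/5, 3/5)-weighted average: (1/5)·(7/5) + (1/5)·(29/5) + (3/5)·(17/5) = 87/25.

87/25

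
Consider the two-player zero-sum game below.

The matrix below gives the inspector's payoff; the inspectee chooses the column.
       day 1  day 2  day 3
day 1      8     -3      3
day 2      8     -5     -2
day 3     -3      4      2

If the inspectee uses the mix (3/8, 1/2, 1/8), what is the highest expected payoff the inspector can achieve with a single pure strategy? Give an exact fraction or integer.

day 1: (8)·(3/8) + (-3)·(1/2) + (3)·(1/8) = 15/8.
day 2: (8)·(3/8) + (-5)·(1/2) + (-2)·(1/8) = 1/4.
day 3: (-3)·(3/8) + (4)·(1/2) + (2)·(1/8) = 9/8.
The best pure response is day 1 with expected payoff 15/8.

15/8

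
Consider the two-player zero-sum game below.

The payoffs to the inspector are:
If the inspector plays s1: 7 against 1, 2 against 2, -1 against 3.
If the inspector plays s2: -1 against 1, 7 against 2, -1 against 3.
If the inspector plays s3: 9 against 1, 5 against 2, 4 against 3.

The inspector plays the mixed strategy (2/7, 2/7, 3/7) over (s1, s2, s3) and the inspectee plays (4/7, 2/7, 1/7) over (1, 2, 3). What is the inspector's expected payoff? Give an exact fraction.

Against (4/7, 2/7, 1/7), each row's expected payoff is s1: 31/7; s2: 9/7; s3: 50/7.
Taking the (2/7, 2/7, 3/7)-weighted average: (2/7)·(31/7) + (2/7)·(9/7) + (3/7)·(50/7) = 230/49.

230/49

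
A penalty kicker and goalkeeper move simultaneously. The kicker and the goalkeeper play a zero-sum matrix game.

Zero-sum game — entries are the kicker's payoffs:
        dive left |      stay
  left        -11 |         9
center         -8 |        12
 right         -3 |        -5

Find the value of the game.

-38/11

Row left is strictly dominated by row center, so the kicker never plays it.
The remaining 2×2 game on (center, right) × (dive left, stay) has no saddle point. Let the kicker play center with probability p; indifference gives −8p − 3(1−p) = 12p − 5(1−p), so p = 1/11.
Similarly the goalkeeper's optimal q on dive left is 17/22, and the value is -8·(17/22) + (12)·(5/22) = -38/11.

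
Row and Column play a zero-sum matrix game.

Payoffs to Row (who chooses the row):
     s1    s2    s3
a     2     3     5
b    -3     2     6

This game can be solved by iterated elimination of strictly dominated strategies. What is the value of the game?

2

Column s2 is strictly dominated by s1 for Column (2<3, -3<2); eliminate s2.
Column s3 is strictly dominated by s1 for Column (2<5, -3<6); eliminate s3.
Row b is strictly dominated by row a (2>-3); eliminate b.
Only (a, s1) remains, with payoff 2.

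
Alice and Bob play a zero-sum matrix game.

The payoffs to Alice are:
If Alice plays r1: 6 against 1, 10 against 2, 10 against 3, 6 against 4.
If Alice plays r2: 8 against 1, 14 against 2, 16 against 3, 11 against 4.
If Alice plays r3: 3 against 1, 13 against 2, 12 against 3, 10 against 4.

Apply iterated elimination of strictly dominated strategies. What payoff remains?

Row r1 is strictly dominated by row r2 (8>6, 14>10, 16>10, 11>6); eliminate r1.
Row r3 is strictly dominated by row r2 (8>3, 14>13, 16>12, 11>10); eliminate r3.
Column 2 is strictly dominated by 1 for Bob (8<14); eliminate 2.
Column 4 is strictly dominated by 1 for Bob (8<11); eliminate 4.
Column 3 is strictly dominated by 1 for Bob (8<16); eliminate 3.
Only (r2, 1) remains, with payoff 8.

8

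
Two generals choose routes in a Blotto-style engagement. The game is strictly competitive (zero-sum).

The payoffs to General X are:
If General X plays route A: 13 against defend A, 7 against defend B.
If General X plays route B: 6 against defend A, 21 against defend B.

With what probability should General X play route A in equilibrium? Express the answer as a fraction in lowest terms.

Row minima are 7 and 6, so General X's maximin is 7; column maxima are 13 and 21, so General Y's minimax is 13. These differ, so the equilibrium is in mixed strategies.
Let General X play route A with probability p. General Y is indifferent when 13p + 6(1−p) = 7p + 21(1−p), giving p = 5/7.

5/7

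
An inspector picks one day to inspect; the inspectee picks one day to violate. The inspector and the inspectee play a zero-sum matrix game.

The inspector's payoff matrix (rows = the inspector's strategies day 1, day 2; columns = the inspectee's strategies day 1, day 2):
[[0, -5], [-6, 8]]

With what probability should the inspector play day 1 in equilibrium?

14/19

Row minima are -5 and -6, so the inspector's maximin is -5; column maxima are 0 and 8, so the inspectee's minimax is 0. These differ, so the equilibrium is in mixed strategies.
Let the inspector play day 1 with probability p. The inspectee is indifferent when −6(1−p) = −5p + 8(1−p), giving p = 14/19.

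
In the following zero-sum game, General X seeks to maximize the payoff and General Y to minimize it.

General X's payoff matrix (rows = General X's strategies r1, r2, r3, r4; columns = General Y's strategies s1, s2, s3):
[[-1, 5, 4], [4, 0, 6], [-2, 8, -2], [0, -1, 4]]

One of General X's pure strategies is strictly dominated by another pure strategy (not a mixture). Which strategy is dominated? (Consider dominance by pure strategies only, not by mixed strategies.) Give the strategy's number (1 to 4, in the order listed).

Compare r4 with r2: 4 > 0, 0 > -1, 6 > 4.
So r2 strictly dominates r4 for General X; r4 is strictly dominated.

4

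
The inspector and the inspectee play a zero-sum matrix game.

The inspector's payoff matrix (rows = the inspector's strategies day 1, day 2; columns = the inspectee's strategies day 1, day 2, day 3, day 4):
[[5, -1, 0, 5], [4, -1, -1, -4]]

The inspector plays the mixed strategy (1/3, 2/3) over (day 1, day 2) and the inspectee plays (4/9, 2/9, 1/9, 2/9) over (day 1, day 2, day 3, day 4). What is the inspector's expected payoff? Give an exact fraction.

Against (4/9, 2/9, 1/9, 2/9), each row's expected payoff is day 1: 28/9; day 2: 5/9.
Taking the (1/3, 2/3)-weighted average: (1/3)·(28/9) + (2/3)·(5/9) = 38/27.

38/27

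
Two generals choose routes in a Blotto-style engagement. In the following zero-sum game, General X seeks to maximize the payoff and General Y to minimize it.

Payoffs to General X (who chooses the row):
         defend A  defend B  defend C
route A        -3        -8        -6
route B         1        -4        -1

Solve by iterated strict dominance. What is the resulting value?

-4

Column defend C is strictly dominated by defend B for General Y (-8<-6, -4<-1); eliminate defend C.
Row route A is strictly dominated by row route B (1>-3, -4>-8); eliminate route A.
Column defend A is strictly dominated by defend B for General Y (-4<1); eliminate defend A.
Only (route B, defend B) remains, with payoff -4.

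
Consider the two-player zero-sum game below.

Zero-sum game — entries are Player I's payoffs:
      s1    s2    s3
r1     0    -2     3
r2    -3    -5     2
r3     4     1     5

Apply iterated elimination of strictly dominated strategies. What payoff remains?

Column s1 is strictly dominated by s2 for Player II (-2<0, -5<-3, 1<4); eliminate s1.
Row r2 is strictly dominated by row r1 (-2>-5, 3>2); eliminate r2.
Row r1 is strictly dominated by row r3 (1>-2, 5>3); eliminate r1.
Column s3 is strictly dominated by s2 for Player II (1<5); eliminate s3.
Only (r3, s2) remains, with payoff 1.

1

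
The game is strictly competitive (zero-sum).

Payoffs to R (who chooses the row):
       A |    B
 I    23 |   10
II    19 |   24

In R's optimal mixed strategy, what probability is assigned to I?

5/18

Row minima are 10 and 19, so R's maximin is 19; column maxima are 23 and 24, so C's minimax is 23. These differ, so the equilibrium is in mixed strategies.
Let R play I with probability p. C is indifferent when 23p + 19(1−p) = 10p + 24(1−p), giving p = 5/18.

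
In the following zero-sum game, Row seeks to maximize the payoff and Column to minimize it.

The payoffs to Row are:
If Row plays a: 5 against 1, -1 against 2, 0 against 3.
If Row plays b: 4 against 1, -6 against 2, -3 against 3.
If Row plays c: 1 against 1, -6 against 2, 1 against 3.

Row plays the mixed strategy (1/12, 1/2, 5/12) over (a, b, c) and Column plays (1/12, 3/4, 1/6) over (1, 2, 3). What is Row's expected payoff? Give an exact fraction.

-595/144

Against (1/12, 3/4, 1/6), each row's expected payoff is a: -1/3; b: -14/3; c: -17/4.
Taking the (1/12, 1/2, 5/12)-weighted average: (1/12)·(-1/3) + (1/2)·(-14/3) + (5/12)·(-17/4) = -595/144.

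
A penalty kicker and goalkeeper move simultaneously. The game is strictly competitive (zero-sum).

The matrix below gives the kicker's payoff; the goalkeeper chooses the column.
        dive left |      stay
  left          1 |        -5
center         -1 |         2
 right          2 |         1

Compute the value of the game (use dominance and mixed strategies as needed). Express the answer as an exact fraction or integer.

5/4

Row left is strictly dominated by row right, so the kicker never plays it.
The remaining 2×2 game on (center, right) × (dive left, stay) has no saddle point. Let the kicker play center with probability p; indifference gives −p + 2(1−p) = 2p + (1−p), so p = 1/4.
Similarly the goalkeeper's optimal q on dive left is 1/4, and the value is -1·(1/4) + (2)·(3/4) = 5/4.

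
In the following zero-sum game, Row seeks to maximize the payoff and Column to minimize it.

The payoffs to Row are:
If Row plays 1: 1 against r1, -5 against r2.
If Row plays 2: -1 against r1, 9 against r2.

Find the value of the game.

Row minima are -5 and -1, so Row's maximin is -1; column maxima are 1 and 9, so Column's minimax is 1. These differ, so the equilibrium is in mixed strategies.
Let Row play 1 with probability p. Column is indifferent when p − (1−p) = −5p + 9(1−p), giving p = 5/8.
Let Column play r1 with probability q. Row is indifferent when q − 5(1−q) = −q + 9(1−q), giving q = 7/8.
The value is 1·(7/8) + (-5)·(1/8) = 1/4.

1/4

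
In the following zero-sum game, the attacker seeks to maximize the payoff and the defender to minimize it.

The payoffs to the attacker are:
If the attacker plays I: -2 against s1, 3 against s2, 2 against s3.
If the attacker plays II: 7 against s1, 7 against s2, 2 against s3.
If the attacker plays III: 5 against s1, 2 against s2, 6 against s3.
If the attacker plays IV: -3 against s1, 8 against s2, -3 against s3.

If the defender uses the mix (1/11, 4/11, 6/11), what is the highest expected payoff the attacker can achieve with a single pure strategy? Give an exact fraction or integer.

49/11

I: (-2)·(1/11) + (3)·(4/11) + (2)·(6/11) = 2.
II: (7)·(1/11) + (7)·(4/11) + (2)·(6/11) = 47/11.
III: (5)·(1/11) + (2)·(4/11) + (6)·(6/11) = 49/11.
IV: (-3)·(1/11) + (8)·(4/11) + (-3)·(6/11) = 1.
The best pure response is III with expected payoff 49/11.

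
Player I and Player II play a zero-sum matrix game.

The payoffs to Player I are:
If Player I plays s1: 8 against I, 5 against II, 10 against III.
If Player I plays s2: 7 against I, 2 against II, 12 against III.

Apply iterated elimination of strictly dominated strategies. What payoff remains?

Column I is strictly dominated by II for Player II (5<8, 2<7); eliminate I.
Column III is strictly dominated by II for Player II (5<10, 2<12); eliminate III.
Row s2 is strictly dominated by row s1 (5>2); eliminate s2.
Only (s1, II) remains, with payoff 5.

5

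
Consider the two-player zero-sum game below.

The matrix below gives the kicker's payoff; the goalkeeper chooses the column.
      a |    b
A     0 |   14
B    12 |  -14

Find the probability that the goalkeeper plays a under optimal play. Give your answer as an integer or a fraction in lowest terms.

7/10

Row minima are 0 and -14, so the kicker's maximin is 0; column maxima are 12 and 14, so the goalkeeper's minimax is 12. These differ, so the equilibrium is in mixed strategies.
Let the goalkeeper play a with probability q. The kicker is indifferent when 14(1−q) = 12q − 14(1−q), giving q = 7/10.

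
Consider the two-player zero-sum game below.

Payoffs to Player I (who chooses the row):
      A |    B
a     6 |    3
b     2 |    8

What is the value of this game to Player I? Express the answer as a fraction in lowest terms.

14/3

Row minima are 3 and 2, so Player I's maximin is 3; column maxima are 6 and 8, so Player II's minimax is 6. These differ, so the equilibrium is in mixed strategies.
Let Player I play a with probability p. Player II is indifferent when 6p + 2(1−p) = 3p + 8(1−p), giving p = 2/3.
Let Player II play A with probability q. Player I is indifferent when 6q + 3(1−q) = 2q + 8(1−q), giving q = 5/9.
The value is 6·(5/9) + (3)·(4/9) = 14/3.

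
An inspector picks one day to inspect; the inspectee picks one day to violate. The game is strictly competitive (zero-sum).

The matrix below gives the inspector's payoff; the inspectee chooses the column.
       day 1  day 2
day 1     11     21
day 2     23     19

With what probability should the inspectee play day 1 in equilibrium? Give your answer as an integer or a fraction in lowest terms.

Row minima are 11 and 19, so the inspector's maximin is 19; column maxima are 23 and 21, so the inspectee's minimax is 21. These differ, so the equilibrium is in mixed strategies.
Let the inspectee play day 1 with probability q. The inspector is indifferent when 11q + 21(1−q) = 23q + 19(1−q), giving q = 1/7.

1/7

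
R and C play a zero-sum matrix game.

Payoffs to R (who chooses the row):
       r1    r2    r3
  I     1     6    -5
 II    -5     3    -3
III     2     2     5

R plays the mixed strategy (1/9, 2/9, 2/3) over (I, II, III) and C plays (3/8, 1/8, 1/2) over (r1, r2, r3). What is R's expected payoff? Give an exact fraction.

Against (3/8, 1/8, 1/2), each row's expected payoff is I: -11/8; II: -3; III: 7/2.
Taking the (1/9, 2/9, 2/3)-weighted average: (1/9)·(-11/8) + (2/9)·(-3) + (2/3)·(7/2) = 109/72.

109/72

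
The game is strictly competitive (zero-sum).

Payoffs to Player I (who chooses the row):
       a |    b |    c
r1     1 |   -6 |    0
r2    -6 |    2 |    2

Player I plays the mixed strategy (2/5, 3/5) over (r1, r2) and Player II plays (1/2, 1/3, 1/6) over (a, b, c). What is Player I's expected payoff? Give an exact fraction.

Against (1/2, 1/3, 1/6), each row's expected payoff is r1: -3/2; r2: -2.
Taking the (2/5, 3/5)-weighted average: (2/5)·(-3/2) + (3/5)·(-2) = -9/5.

-9/5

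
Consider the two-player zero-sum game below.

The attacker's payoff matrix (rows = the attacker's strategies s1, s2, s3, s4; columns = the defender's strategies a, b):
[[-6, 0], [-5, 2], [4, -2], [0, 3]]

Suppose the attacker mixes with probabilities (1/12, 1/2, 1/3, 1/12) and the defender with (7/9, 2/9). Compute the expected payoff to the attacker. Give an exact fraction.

Against (7/9, 2/9), each row's expected payoff is s1: -14/3; s2: -31/9; s3: 8/3; s4: 2/3.
Taking the (1/12, 1/2, 1/3, 1/12)-weighted average: (1/12)·(-14/3) + (1/2)·(-31/9) + (1/3)·(8/3) + (1/12)·(2/3) = -7/6.

-7/6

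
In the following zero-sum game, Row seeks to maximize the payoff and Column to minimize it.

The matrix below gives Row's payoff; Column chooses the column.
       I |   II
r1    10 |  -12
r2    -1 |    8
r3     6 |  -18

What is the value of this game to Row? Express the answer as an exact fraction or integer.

68/31

Row r3 is strictly dominated by row r1, so Row never plays it.
The remaining 2×2 game on (r1, r2) × (I, II) has no saddle point. Let Row play r1 with probability p; indifference gives 10p − (1−p) = −12p + 8(1−p), so p = 9/31.
Similarly Column's optimal q on I is 20/31, and the value is 10·(20/31) + (-12)·(11/31) = 68/31.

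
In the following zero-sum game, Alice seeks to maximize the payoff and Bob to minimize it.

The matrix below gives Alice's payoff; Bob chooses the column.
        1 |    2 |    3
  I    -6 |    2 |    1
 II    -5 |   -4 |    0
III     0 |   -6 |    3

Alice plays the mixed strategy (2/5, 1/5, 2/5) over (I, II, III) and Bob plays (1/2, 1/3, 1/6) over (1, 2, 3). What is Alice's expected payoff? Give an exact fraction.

Against (1/2, 1/3, 1/6), each row's expected payoff is I: -13/6; II: -23/6; III: -3/2.
Taking the (2/5, 1/5, 2/5)-weighted average: (2/5)·(-13/6) + (1/5)·(-23/6) + (2/5)·(-3/2) = -67/30.

-67/30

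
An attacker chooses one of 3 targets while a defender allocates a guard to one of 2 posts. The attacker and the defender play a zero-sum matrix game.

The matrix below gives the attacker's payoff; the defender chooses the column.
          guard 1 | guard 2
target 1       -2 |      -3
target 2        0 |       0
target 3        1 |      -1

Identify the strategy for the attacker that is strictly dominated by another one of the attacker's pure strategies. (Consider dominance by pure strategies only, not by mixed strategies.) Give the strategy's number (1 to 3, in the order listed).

1

Compare target 1 with target 2: 0 > -2, 0 > -3.
So target 2 strictly dominates target 1 for the attacker; target 1 is strictly dominated.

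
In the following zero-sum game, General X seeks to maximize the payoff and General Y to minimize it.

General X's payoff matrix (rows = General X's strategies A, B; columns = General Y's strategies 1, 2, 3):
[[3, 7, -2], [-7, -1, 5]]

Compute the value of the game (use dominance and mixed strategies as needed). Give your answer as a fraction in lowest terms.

Column 2 is strictly dominated by 1 for General Y (it gives General X more in every row).
The remaining 2×2 game on (A, B) × (1, 3) has no saddle point. Let General X play A with probability p; indifference gives 3p − 7(1−p) = −2p + 5(1−p), so p = 12/17.
Similarly General Y's optimal q on 1 is 7/17, and the value is 3·(7/17) + (-2)·(10/17) = 1/17.

1/17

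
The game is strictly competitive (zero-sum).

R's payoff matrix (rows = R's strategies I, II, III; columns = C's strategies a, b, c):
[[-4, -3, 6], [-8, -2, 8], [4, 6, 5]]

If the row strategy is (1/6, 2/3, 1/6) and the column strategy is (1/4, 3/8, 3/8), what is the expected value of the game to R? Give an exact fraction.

Against (1/4, 3/8, 3/8), each row's expected payoff is I: 1/8; II: 1/4; III: 41/8.
Taking the (1/6, 2/3, 1/6)-weighted average: (1/6)·(1/8) + (2/3)·(1/4) + (1/6)·(41/8) = 25/24.

25/24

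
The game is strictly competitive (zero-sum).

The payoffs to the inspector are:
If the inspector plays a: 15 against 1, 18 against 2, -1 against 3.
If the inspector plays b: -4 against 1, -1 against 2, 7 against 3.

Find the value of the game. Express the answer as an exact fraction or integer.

Column 2 is strictly dominated by 1 for the inspectee (it gives the inspector more in every row).
The remaining 2×2 game on (a, b) × (1, 3) has no saddle point. Let the inspector play a with probability p; indifference gives 15p − 4(1−p) = −p + 7(1−p), so p = 11/27.
Similarly the inspectee's optimal q on 1 is 8/27, and the value is 15·(8/27) + (-1)·(19/27) = 101/27.

101/27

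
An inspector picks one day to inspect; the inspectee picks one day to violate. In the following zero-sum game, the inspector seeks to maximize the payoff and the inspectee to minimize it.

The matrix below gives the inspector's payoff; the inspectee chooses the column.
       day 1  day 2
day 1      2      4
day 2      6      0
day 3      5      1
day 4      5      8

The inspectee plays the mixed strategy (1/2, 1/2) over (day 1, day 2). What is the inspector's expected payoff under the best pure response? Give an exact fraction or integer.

day 1: (2)·(1/2) + (4)·(1/2) = 3.
day 2: (6)·(1/2) + (0)·(1/2) = 3.
day 3: (5)·(1/2) + (1)·(1/2) = 3.
day 4: (5)·(1/2) + (8)·(1/2) = 13/2.
The best pure response is day 4 with expected payoff 13/2.

13/2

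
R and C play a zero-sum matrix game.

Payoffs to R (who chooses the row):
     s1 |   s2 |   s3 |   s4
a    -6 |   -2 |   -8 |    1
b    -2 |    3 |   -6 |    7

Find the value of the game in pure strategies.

-6

Row minima: -8, -6 → R's maximin is -6.
Column maxima: -2, 3, -6, 7 → C's minimax is -6.
They coincide at (b, s3), so the value is -6.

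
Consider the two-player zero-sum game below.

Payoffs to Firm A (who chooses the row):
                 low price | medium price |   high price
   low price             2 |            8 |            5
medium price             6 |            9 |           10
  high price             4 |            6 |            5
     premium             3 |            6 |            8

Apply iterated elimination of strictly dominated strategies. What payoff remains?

6

Column high price is strictly dominated by low price for Firm B (2<5, 6<10, 4<5, 3<8); eliminate high price.
Column medium price is strictly dominated by low price for Firm B (2<8, 6<9, 4<6, 3<6); eliminate medium price.
Row premium is strictly dominated by row medium price (6>3); eliminate premium.
Row high price is strictly dominated by row medium price (6>4); eliminate high price.
Row low price is strictly dominated by row medium price (6>2); eliminate low price.
Only (medium price, low price) remains, with payoff 6.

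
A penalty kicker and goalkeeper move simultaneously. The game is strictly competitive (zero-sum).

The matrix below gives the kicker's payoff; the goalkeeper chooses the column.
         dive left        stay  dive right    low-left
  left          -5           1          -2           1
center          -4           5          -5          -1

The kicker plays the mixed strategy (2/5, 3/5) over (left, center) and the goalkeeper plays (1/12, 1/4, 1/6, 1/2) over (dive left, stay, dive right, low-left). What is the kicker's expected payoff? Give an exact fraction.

-1/4

Against (1/12, 1/4, 1/6, 1/2), each row's expected payoff is left: 0; center: -5/12.
Taking the (2/5, 3/5)-weighted average: (2/5)·(0) + (3/5)·(-5/12) = -1/4.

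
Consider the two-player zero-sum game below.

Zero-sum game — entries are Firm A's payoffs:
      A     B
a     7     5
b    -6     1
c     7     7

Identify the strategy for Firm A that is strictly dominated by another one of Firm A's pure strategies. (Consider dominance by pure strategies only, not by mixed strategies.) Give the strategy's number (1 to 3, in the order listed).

2

Compare b with a: 7 > -6, 5 > 1.
So a strictly dominates b for Firm A; b is strictly dominated.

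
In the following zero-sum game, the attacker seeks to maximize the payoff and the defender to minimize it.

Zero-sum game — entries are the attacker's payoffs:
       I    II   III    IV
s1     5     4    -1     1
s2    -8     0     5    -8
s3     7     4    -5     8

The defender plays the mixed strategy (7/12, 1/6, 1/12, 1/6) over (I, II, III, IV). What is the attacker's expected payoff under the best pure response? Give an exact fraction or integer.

s1: (5)·(7/12) + (4)·(1/6) + (-1)·(1/12) + (1)·(1/6) = 11/3.
s2: (-8)·(7/12) + (0)·(1/6) + (5)·(1/12) + (-8)·(1/6) = -67/12.
s3: (7)·(7/12) + (4)·(1/6) + (-5)·(1/12) + (8)·(1/6) = 17/3.
The best pure response is s3 with expected payoff 17/3.

17/3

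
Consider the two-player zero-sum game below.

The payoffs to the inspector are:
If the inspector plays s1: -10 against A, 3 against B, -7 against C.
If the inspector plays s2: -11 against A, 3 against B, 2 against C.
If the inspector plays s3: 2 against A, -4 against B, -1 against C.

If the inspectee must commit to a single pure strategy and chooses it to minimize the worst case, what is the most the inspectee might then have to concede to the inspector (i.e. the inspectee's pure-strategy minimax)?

2

The worst case (largest entry) in each column is A: 2, B: 3, C: 2.
The best (smallest) of these is 2.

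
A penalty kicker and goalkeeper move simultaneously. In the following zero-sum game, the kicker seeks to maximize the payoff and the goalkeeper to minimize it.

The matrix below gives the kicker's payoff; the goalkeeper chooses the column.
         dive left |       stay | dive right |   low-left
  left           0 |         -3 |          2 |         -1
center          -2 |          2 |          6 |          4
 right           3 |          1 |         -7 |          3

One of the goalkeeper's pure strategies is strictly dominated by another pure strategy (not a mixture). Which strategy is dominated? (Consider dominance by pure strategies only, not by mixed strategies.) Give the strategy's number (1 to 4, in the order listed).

The goalkeeper prefers columns that give the kicker less. Compare low-left with stay: -3 < -1, 2 < 4, 1 < 3.
So stay strictly dominates low-left for the goalkeeper; low-left is strictly dominated.

4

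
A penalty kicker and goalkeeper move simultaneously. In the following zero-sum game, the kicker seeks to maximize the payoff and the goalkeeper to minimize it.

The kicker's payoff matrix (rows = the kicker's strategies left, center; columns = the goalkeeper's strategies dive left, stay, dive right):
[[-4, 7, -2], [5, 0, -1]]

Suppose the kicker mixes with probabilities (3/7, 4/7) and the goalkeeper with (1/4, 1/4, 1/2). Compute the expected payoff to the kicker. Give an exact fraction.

Against (1/4, 1/4, 1/2), each row's expected payoff is left: -1/4; center: 3/4.
Taking the (3/7, 4/7)-weighted average: (3/7)·(-1/4) + (4/7)·(3/4) = 9/28.

9/28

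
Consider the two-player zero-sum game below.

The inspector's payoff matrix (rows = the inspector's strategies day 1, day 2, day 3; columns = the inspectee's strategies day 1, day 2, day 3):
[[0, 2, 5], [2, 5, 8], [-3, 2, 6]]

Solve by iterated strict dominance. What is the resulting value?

Row day 1 is strictly dominated by row day 2 (2>0, 5>2, 8>5); eliminate day 1.
Row day 3 is strictly dominated by row day 2 (2>-3, 5>2, 8>6); eliminate day 3.
Column day 2 is strictly dominated by day 1 for the inspectee (2<5); eliminate day 2.
Column day 3 is strictly dominated by day 1 for the inspectee (2<8); eliminate day 3.
Only (day 2, day 1) remains, with payoff 2.

2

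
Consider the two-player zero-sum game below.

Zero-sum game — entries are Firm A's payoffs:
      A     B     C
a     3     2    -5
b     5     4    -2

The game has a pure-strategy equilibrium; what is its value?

-2

Row minima: -5, -2 → Firm A's maximin is -2.
Column maxima: 5, 4, -2 → Firm B's minimax is -2.
They coincide at (b, C), so the value is -2.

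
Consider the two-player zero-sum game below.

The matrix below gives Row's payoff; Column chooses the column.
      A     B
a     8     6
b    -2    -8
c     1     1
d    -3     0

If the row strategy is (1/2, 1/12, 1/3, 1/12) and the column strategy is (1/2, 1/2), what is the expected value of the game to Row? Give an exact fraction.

79/24

Against (1/2, 1/2), each row's expected payoff is a: 7; b: -5; c: 1; d: -3/2.
Taking the (1/2, 1/12, 1/3, 1/12)-weighted average: (1/2)·(7) + (1/12)·(-5) + (1/3)·(1) + (1/12)·(-3/2) = 79/24.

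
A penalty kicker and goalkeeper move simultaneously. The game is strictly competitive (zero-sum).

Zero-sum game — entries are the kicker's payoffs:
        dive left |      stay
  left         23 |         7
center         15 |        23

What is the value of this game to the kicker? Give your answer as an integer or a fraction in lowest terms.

53/3

Row minima are 7 and 15, so the kicker's maximin is 15; column maxima are 23 and 23, so the goalkeeper's minimax is 23. These differ, so the equilibrium is in mixed strategies.
Let the kicker play left with probability p. The goalkeeper is indifferent when 23p + 15(1−p) = 7p + 23(1−p), giving p = 1/3.
Let the goalkeeper play dive left with probability q. The kicker is indifferent when 23q + 7(1−q) = 15q + 23(1−q), giving q = 2/3.
The value is 23·(2/3) + (7)·(1/3) = 53/3.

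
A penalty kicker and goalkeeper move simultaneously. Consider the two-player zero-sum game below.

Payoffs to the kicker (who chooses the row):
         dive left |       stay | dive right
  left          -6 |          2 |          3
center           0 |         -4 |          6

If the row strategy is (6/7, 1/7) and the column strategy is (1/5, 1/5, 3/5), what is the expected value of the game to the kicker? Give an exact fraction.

44/35

Against (1/5, 1/5, 3/5), each row's expected payoff is left: 1; center: 14/5.
Taking the (6/7, 1/7)-weighted average: (6/7)·(1) + (1/7)·(14/5) = 44/35.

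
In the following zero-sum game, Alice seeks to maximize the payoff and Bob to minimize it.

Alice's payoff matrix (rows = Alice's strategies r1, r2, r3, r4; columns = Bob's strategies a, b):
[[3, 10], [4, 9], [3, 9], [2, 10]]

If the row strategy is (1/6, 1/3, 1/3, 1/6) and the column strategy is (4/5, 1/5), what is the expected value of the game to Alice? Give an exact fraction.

22/5

Against (4/5, 1/5), each row's expected payoff is r1: 22/5; r2: 5; r3: 21/5; r4: 18/5.
Taking the (1/6, 1/3, 1/3, 1/6)-weighted average: (1/6)·(22/5) + (1/3)·(5) + (1/3)·(21/5) + (1/6)·(18/5) = 22/5.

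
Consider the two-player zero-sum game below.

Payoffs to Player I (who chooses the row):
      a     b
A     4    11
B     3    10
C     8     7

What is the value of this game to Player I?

15/2

Row B is strictly dominated by row A, so Player I never plays it.
The remaining 2×2 game on (A, C) × (a, b) has no saddle point. Let Player I play A with probability p; indifference gives 4p + 8(1−p) = 11p + 7(1−p), so p = 1/8.
Similarly Player II's optimal q on a is 1/2, and the value is 4·(1/2) + (11)·(1/2) = 15/2.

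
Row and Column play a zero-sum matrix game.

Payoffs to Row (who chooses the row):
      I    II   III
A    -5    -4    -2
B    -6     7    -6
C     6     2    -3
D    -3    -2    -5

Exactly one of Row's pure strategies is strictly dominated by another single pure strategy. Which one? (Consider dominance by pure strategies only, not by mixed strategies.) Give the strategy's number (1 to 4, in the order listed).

Compare D with C: 6 > -3, 2 > -2, -3 > -5.
So C strictly dominates D for Row; D is strictly dominated.

4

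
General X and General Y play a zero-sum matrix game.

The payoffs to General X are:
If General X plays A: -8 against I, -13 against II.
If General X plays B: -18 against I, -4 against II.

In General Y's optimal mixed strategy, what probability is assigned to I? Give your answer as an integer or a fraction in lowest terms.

9/19

Row minima are -13 and -18, so General X's maximin is -13; column maxima are -8 and -4, so General Y's minimax is -8. These differ, so the equilibrium is in mixed strategies.
Let General Y play I with probability q. General X is indifferent when −8q − 13(1−q) = −18q − 4(1−q), giving q = 9/19.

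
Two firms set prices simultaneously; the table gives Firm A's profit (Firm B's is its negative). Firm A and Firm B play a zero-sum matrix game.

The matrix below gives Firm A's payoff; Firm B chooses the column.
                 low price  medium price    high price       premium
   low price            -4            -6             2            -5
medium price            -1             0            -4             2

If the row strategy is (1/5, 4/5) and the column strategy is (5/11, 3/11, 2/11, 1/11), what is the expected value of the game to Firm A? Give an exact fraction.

-83/55

Against (5/11, 3/11, 2/11, 1/11), each row's expected payoff is low price: -39/11; medium price: -1.
Taking the (1/5, 4/5)-weighted average: (1/5)·(-39/11) + (4/5)·(-1) = -83/55.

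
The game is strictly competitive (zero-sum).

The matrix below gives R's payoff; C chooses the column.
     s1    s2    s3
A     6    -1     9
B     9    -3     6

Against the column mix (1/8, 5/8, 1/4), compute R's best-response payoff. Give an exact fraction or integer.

A: (6)·(1/8) + (-1)·(5/8) + (9)·(1/4) = 19/8.
B: (9)·(1/8) + (-3)·(5/8) + (6)·(1/4) = 3/4.
The best pure response is A with expected payoff 19/8.

19/8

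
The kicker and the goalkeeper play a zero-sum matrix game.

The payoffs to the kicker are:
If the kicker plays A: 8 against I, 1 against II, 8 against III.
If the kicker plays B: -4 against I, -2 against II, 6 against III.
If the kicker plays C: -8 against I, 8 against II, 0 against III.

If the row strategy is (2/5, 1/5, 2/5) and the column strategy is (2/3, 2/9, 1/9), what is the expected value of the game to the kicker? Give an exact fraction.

2/3

Against (2/3, 2/9, 1/9), each row's expected payoff is A: 58/9; B: -22/9; C: -32/9.
Taking the (2/5, 1/5, 2/5)-weighted average: (2/5)·(58/9) + (1/5)·(-22/9) + (2/5)·(-32/9) = 2/3.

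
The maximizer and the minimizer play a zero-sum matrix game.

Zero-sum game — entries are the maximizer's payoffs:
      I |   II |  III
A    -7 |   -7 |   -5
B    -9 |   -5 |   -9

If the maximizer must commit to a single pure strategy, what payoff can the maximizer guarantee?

The worst-case payoff for each row is A: -7, B: -9.
The best of these is -7.

-7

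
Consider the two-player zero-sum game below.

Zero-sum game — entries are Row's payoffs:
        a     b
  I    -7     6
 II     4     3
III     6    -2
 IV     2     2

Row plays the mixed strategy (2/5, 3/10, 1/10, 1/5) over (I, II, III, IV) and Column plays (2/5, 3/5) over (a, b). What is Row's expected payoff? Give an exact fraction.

93/50

Against (2/5, 3/5), each row's expected payoff is I: 4/5; II: 17/5; III: 6/5; IV: 2.
Taking the (2/5, 3/10, 1/10, 1/5)-weighted average: (2/5)·(4/5) + (3/10)·(17/5) + (1/10)·(6/5) + (1/5)·(2) = 93/50.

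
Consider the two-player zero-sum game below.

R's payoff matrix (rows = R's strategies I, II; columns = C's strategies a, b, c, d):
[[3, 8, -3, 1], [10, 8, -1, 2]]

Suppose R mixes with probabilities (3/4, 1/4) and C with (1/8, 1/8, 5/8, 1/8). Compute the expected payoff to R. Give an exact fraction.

3/16

Against (1/8, 1/8, 5/8, 1/8), each row's expected payoff is I: -3/8; II: 15/8.
Taking the (3/4, 1/4)-weighted average: (3/4)·(-3/8) + (1/4)·(15/8) = 3/16.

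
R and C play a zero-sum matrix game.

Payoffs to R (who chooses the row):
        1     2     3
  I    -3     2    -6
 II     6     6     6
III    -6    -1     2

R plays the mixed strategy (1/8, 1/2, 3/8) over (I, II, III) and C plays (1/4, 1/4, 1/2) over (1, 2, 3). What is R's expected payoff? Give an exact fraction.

Against (1/4, 1/4, 1/2), each row's expected payoff is I: -13/4; II: 6; III: -3/4.
Taking the (1/8, 1/2, 3/8)-weighted average: (1/8)·(-13/4) + (1/2)·(6) + (3/8)·(-3/4) = 37/16.

37/16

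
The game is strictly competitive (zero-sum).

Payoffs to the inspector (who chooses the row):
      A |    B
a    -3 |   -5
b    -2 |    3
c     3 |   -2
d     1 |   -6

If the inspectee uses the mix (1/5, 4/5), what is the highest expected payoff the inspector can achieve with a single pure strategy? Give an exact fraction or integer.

a: (-3)·(1/5) + (-5)·(4/5) = -23/5.
b: (-2)·(1/5) + (3)·(4/5) = 2.
c: (3)·(1/5) + (-2)·(4/5) = -1.
d: (1)·(1/5) + (-6)·(4/5) = -23/5.
The best pure response is b with expected payoff 2.

2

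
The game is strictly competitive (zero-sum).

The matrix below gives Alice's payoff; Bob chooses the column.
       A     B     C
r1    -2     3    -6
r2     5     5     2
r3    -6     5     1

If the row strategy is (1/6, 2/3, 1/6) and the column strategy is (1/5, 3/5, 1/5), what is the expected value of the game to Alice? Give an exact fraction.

Against (1/5, 3/5, 1/5), each row's expected payoff is r1: 1/5; r2: 22/5; r3: 2.
Taking the (1/6, 2/3, 1/6)-weighted average: (1/6)·(1/5) + (2/3)·(22/5) + (1/6)·(2) = 33/10.

33/10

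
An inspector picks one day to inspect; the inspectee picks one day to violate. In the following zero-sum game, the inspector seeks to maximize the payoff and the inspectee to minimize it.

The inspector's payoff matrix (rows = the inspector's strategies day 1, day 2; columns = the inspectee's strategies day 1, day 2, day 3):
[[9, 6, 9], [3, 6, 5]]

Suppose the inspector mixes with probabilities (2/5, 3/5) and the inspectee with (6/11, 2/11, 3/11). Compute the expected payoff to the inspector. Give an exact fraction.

Against (6/11, 2/11, 3/11), each row's expected payoff is day 1: 93/11; day 2: 45/11.
Taking the (2/5, 3/5)-weighted average: (2/5)·(93/11) + (3/5)·(45/11) = 321/55.

321/55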